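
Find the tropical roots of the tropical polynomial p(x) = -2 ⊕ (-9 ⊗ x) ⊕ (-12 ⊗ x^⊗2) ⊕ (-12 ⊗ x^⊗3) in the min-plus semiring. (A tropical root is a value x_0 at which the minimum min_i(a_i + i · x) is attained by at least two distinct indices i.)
Roots: {0, 3, 7}

Each tropical root is a break point of the lower envelope of the lines y = a_i + i · x (there are 4 lines, with slopes 0, 1, ..., 3). Only the lines that attain the minimum somewhere contribute to roots; other lines are dominated. Here the surviving (envelope) indices are i = 3, i = 2, i = 1, i = 0.
Intersections between consecutive envelope lines give the roots: for adjacent envelope indices i < j the intersection is x = (a_i − a_j) / (j − i). Reading off the sorted break points: {0, 3, 7}.
Verification: at each break x_0, at least two indices attain the minimum of min_i(a_i + i · x_0).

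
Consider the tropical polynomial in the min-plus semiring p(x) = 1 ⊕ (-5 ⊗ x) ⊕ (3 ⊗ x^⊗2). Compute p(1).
p(1) = -4

A tropical monomial a ⊗ x^⊗i evaluates to a + i · x. Evaluating each term at x = 1:
  Term 0 contributes 1 + 0 · 1 = 1
  Term 1 contributes -5 + 1 · 1 = -4
  Term 2 contributes 3 + 2 · 1 = 5
p(1) = ⊕ of these = min[1, -4, 5] = -4.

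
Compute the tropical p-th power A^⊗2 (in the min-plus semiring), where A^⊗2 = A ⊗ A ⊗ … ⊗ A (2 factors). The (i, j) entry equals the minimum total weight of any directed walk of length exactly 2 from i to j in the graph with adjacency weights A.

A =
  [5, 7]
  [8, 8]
A^⊗2 =
  [10, 12]
  [13, 15]

Each entry (A^⊗2)_ij equals the minimum over all length-2 walks i = v_0 → v_1 → … → v_2 = j of Σ_t A[v_t][v_{t+1}]. For example, for (i, j) = (0, 1) we minimise over 2 possible intermediate vertex sequences; the minimum is 12, attained along the walk 0 → 0 → 1.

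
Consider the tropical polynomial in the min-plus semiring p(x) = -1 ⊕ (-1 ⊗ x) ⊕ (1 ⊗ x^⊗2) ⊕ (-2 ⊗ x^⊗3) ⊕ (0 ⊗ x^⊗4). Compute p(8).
p(8) = -1

A tropical monomial a ⊗ x^⊗i evaluates to a + i · x. Evaluating each term at x = 8:
  Term 0 contributes -1 + 0 · 8 = -1
  Term 1 contributes -1 + 1 · 8 = 7
  Term 2 contributes 1 + 2 · 8 = 17
  Term 3 contributes -2 + 3 · 8 = 22
  Term 4 contributes 0 + 4 · 8 = 32
p(8) = ⊕ of these = min[-1, 7, 17, 22, 32] = -1.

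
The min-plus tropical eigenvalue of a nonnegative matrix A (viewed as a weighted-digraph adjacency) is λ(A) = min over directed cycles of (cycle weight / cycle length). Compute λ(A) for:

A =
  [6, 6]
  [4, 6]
λ(A) = 5

Enumerate directed cycles and compute their means (weight / length). Sample:
  cycle 0 → 0: weight = 6, length = 1, mean = 6/1 ≈ 6.000
  cycle 1 → 1: weight = 6, length = 1, mean = 6/1 ≈ 6.000
  cycle 0 → 1 → 0: weight = 10, length = 2, mean = 10/2 ≈ 5.000
  cycle 1 → 0 → 1: weight = 10, length = 2, mean = 10/2 ≈ 5.000
Minimum mean = 5.000, attained e.g. along the cycle 0 → 1 → 0 with weight 10 and length 2. So λ(A) = 10/2 = 5.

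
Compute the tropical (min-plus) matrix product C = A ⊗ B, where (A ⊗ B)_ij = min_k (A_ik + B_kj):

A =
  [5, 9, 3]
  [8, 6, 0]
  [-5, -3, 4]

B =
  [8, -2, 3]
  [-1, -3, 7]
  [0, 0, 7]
A ⊗ B =
  [3, 3, 8]
  [0, 0, 7]
  [-4, -7, -2]

Apply the min-plus product entry-by-entry:
  C[0][0] = min over k of (A[0][0] + B[0][0] = 5 + 8 = 13, A[0][1] + B[1][0] = 9 + -1 = 8, A[0][2] + B[2][0] = 3 + 0 = 3) = 3 (attained at k = 2)
  C[0][1] = min over k of (A[0][0] + B[0][1] = 5 + -2 = 3, A[0][1] + B[1][1] = 9 + -3 = 6, A[0][2] + B[2][1] = 3 + 0 = 3) = 3 (attained at k = 0)
  C[0][2] = min over k of (A[0][0] + B[0][2] = 5 + 3 = 8, A[0][1] + B[1][2] = 9 + 7 = 16, A[0][2] + B[2][2] = 3 + 7 = 10) = 8 (attained at k = 0)
  C[1][0] = min over k of (A[1][0] + B[0][0] = 8 + 8 = 16, A[1][1] + B[1][0] = 6 + -1 = 5, A[1][2] + B[2][0] = 0 + 0 = 0) = 0 (attained at k = 2)
  C[1][1] = min over k of (A[1][0] + B[0][1] = 8 + -2 = 6, A[1][1] + B[1][1] = 6 + -3 = 3, A[1][2] + B[2][1] = 0 + 0 = 0) = 0 (attained at k = 2)
  C[1][2] = min over k of (A[1][0] + B[0][2] = 8 + 3 = 11, A[1][1] + B[1][2] = 6 + 7 = 13, A[1][2] + B[2][2] = 0 + 7 = 7) = 7 (attained at k = 2)
  C[2][0] = min over k of (A[2][0] + B[0][0] = -5 + 8 = 3, A[2][1] + B[1][0] = -3 + -1 = -4, A[2][2] + B[2][0] = 4 + 0 = 4) = -4 (attained at k = 1)
  C[2][1] = min over k of (A[2][0] + B[0][1] = -5 + -2 = -7, A[2][1] + B[1][1] = -3 + -3 = -6, A[2][2] + B[2][1] = 4 + 0 = 4) = -7 (attained at k = 0)
  C[2][2] = min over k of (A[2][0] + B[0][2] = -5 + 3 = -2, A[2][1] + B[1][2] = -3 + 7 = 4, A[2][2] + B[2][2] = 4 + 7 = 11) = -2 (attained at k = 0)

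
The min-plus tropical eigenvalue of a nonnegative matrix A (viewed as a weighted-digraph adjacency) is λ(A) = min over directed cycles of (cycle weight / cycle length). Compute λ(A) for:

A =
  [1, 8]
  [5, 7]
λ(A) = 1

Enumerate directed cycles and compute their means (weight / length). Sample:
  cycle 0 → 0: weight = 1, length = 1, mean = 1/1 ≈ 1.000
  cycle 1 → 1: weight = 7, length = 1, mean = 7/1 ≈ 7.000
  cycle 0 → 1 → 0: weight = 13, length = 2, mean = 13/2 ≈ 6.500
  cycle 1 → 0 → 1: weight = 13, length = 2, mean = 13/2 ≈ 6.500
Minimum mean = 1.000, attained e.g. along the cycle 0 → 0 with weight 1 and length 1. So λ(A) = 1/1 = 1.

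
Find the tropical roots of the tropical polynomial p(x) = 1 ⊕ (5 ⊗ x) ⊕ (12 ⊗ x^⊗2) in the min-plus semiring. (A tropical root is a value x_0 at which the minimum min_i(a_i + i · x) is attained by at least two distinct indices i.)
Roots: {-7, -4}

Each tropical root is a break point of the lower envelope of the lines y = a_i + i · x (there are 3 lines, with slopes 0, 1, ..., 2). Only the lines that attain the minimum somewhere contribute to roots; other lines are dominated. Here the surviving (envelope) indices are i = 2, i = 1, i = 0.
Intersections between consecutive envelope lines give the roots: for adjacent envelope indices i < j the intersection is x = (a_i − a_j) / (j − i). Reading off the sorted break points: {-7, -4}.
Verification: at each break x_0, at least two indices attain the minimum of min_i(a_i + i · x_0).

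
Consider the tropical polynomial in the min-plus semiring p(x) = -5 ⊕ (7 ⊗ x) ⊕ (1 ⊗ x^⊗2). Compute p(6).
p(6) = -5

A tropical monomial a ⊗ x^⊗i evaluates to a + i · x. Evaluating each term at x = 6:
  Term 0 contributes -5 + 0 · 6 = -5
  Term 1 contributes 7 + 1 · 6 = 13
  Term 2 contributes 1 + 2 · 6 = 13
p(6) = ⊕ of these = min[-5, 13, 13] = -5.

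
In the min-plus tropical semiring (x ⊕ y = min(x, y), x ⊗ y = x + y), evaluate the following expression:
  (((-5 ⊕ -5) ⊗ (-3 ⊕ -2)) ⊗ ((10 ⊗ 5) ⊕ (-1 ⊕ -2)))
(((-5 ⊕ -5) ⊗ (-3 ⊕ -2)) ⊗ ((10 ⊗ 5) ⊕ (-1 ⊕ -2))) = -10

Expand innermost to outermost. Recall ⊕ takes the minimum of its arguments and ⊗ takes their sum. Working out the expression (((-5 ⊕ -5) ⊗ (-3 ⊕ -2)) ⊗ ((10 ⊗ 5) ⊕ (-1 ⊕ -2))) gives -10.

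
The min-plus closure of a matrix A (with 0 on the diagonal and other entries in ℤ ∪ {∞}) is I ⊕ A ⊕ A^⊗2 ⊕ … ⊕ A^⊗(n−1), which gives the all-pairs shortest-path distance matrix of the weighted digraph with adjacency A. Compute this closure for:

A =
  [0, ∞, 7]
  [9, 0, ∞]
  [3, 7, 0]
Closure =
  [0, 14, 7]
  [9, 0, 16]
  [3, 7, 0]

This is the Floyd-Warshall all-pairs shortest-path computation. For each intermediate vertex k = 0, 1, …, 2, update dist[i][j] ← min(dist[i][j], dist[i][k] + dist[k][j]). The final matrix gives, for each (i, j), the minimum total weight of any directed path from i to j (possibly empty when i = j).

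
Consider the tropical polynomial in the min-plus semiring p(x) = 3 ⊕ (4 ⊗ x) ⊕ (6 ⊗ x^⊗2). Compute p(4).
p(4) = 3

A tropical monomial a ⊗ x^⊗i evaluates to a + i · x. Evaluating each term at x = 4:
  Term 0 contributes 3 + 0 · 4 = 3
  Term 1 contributes 4 + 1 · 4 = 8
  Term 2 contributes 6 + 2 · 4 = 14
p(4) = ⊕ of these = min[3, 8, 14] = 3.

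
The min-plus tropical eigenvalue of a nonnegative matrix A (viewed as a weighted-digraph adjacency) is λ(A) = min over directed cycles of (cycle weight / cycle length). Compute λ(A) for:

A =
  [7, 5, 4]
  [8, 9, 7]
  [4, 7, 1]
λ(A) = 1

Enumerate directed cycles and compute their means (weight / length). Sample:
  cycle 0 → 0: weight = 7, length = 1, mean = 7/1 ≈ 7.000
  cycle 1 → 1: weight = 9, length = 1, mean = 9/1 ≈ 9.000
  cycle 2 → 2: weight = 1, length = 1, mean = 1/1 ≈ 1.000
  cycle 0 → 1 → 0: weight = 13, length = 2, mean = 13/2 ≈ 6.500
  cycle 0 → 2 → 0: weight = 8, length = 2, mean = 8/2 ≈ 4.000
  cycle 1 → 0 → 1: weight = 13, length = 2, mean = 13/2 ≈ 6.500
Minimum mean = 1.000, attained e.g. along the cycle 2 → 2 with weight 1 and length 1. So λ(A) = 1/1 = 1.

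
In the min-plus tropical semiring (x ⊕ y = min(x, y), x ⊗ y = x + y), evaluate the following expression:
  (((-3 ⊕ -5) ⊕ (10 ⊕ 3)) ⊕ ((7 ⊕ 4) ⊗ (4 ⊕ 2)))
(((-3 ⊕ -5) ⊕ (10 ⊕ 3)) ⊕ ((7 ⊕ 4) ⊗ (4 ⊕ 2))) = -5

Expand innermost to outermost. Recall ⊕ takes the minimum of its arguments and ⊗ takes their sum. Working out the expression (((-3 ⊕ -5) ⊕ (10 ⊕ 3)) ⊕ ((7 ⊕ 4) ⊗ (4 ⊕ 2))) gives -5.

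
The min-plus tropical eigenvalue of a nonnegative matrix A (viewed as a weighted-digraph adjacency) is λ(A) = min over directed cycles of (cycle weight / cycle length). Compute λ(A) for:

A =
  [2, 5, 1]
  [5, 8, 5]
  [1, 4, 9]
λ(A) = 1

Enumerate directed cycles and compute their means (weight / length). Sample:
  cycle 0 → 0: weight = 2, length = 1, mean = 2/1 ≈ 2.000
  cycle 1 → 1: weight = 8, length = 1, mean = 8/1 ≈ 8.000
  cycle 2 → 2: weight = 9, length = 1, mean = 9/1 ≈ 9.000
  cycle 0 → 1 → 0: weight = 10, length = 2, mean = 10/2 ≈ 5.000
  cycle 0 → 2 → 0: weight = 2, length = 2, mean = 2/2 ≈ 1.000
  cycle 1 → 0 → 1: weight = 10, length = 2, mean = 10/2 ≈ 5.000
Minimum mean = 1.000, attained e.g. along the cycle 0 → 2 → 0 with weight 2 and length 2. So λ(A) = 2/2 = 1.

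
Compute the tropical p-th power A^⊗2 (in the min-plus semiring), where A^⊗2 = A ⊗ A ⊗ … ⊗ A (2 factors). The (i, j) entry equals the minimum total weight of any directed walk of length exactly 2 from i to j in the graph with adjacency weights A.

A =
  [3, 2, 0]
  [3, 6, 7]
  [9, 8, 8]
A^⊗2 =
  [5, 5, 3]
  [6, 5, 3]
  [11, 11, 9]

Each entry (A^⊗2)_ij equals the minimum over all length-2 walks i = v_0 → v_1 → … → v_2 = j of Σ_t A[v_t][v_{t+1}]. For example, for (i, j) = (0, 2) we minimise over 3 possible intermediate vertex sequences; the minimum is 3, attained along the walk 0 → 0 → 2.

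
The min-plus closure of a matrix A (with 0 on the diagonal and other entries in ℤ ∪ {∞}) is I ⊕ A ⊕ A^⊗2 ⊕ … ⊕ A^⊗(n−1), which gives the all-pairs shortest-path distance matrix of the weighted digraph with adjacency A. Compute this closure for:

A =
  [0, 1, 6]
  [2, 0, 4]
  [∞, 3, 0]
Closure =
  [0, 1, 5]
  [2, 0, 4]
  [5, 3, 0]

This is the Floyd-Warshall all-pairs shortest-path computation. For each intermediate vertex k = 0, 1, …, 2, update dist[i][j] ← min(dist[i][j], dist[i][k] + dist[k][j]). The final matrix gives, for each (i, j), the minimum total weight of any directed path from i to j (possibly empty when i = j).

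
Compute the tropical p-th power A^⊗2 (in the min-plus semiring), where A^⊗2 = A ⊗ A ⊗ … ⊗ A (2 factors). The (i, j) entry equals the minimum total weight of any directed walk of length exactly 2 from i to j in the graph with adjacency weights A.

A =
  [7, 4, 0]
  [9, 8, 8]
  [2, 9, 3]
A^⊗2 =
  [2, 9, 3]
  [10, 13, 9]
  [5, 6, 2]

Each entry (A^⊗2)_ij equals the minimum over all length-2 walks i = v_0 → v_1 → … → v_2 = j of Σ_t A[v_t][v_{t+1}]. For example, for (i, j) = (0, 2) we minimise over 3 possible intermediate vertex sequences; the minimum is 3, attained along the walk 0 → 2 → 2.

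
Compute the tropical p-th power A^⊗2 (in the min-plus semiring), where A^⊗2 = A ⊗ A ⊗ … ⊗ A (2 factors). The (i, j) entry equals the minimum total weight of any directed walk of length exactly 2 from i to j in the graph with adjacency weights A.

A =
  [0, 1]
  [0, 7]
A^⊗2 =
  [0, 1]
  [0, 1]

Each entry (A^⊗2)_ij equals the minimum over all length-2 walks i = v_0 → v_1 → … → v_2 = j of Σ_t A[v_t][v_{t+1}]. For example, for (i, j) = (0, 1) we minimise over 2 possible intermediate vertex sequences; the minimum is 1, attained along the walk 0 → 0 → 1.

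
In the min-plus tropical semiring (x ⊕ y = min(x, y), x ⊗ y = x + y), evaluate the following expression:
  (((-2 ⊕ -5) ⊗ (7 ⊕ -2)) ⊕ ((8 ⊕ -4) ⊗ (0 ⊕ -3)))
(((-2 ⊕ -5) ⊗ (7 ⊕ -2)) ⊕ ((8 ⊕ -4) ⊗ (0 ⊕ -3))) = -7

Expand innermost to outermost. Recall ⊕ takes the minimum of its arguments and ⊗ takes their sum. Working out the expression (((-2 ⊕ -5) ⊗ (7 ⊕ -2)) ⊕ ((8 ⊕ -4) ⊗ (0 ⊕ -3))) gives -7.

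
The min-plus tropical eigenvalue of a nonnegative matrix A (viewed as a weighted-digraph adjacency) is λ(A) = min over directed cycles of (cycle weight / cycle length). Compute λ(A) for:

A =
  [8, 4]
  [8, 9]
λ(A) = 6

Enumerate directed cycles and compute their means (weight / length). Sample:
  cycle 0 → 0: weight = 8, length = 1, mean = 8/1 ≈ 8.000
  cycle 1 → 1: weight = 9, length = 1, mean = 9/1 ≈ 9.000
  cycle 0 → 1 → 0: weight = 12, length = 2, mean = 12/2 ≈ 6.000
  cycle 1 → 0 → 1: weight = 12, length = 2, mean = 12/2 ≈ 6.000
Minimum mean = 6.000, attained e.g. along the cycle 0 → 1 → 0 with weight 12 and length 2. So λ(A) = 12/2 = 6.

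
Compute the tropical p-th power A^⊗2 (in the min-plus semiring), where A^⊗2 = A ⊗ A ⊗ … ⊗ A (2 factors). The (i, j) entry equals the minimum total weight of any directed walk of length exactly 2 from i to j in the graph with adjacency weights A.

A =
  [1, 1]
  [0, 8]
A^⊗2 =
  [1, 2]
  [1, 1]

Each entry (A^⊗2)_ij equals the minimum over all length-2 walks i = v_0 → v_1 → … → v_2 = j of Σ_t A[v_t][v_{t+1}]. For example, for (i, j) = (0, 1) we minimise over 2 possible intermediate vertex sequences; the minimum is 2, attained along the walk 0 → 0 → 1.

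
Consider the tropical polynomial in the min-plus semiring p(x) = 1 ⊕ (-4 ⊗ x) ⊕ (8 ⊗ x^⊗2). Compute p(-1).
p(-1) = -5

A tropical monomial a ⊗ x^⊗i evaluates to a + i · x. Evaluating each term at x = -1:
  Term 0 contributes 1 + 0 · -1 = 1
  Term 1 contributes -4 + 1 · -1 = -5
  Term 2 contributes 8 + 2 · -1 = 6
p(-1) = ⊕ of these = min[1, -5, 6] = -5.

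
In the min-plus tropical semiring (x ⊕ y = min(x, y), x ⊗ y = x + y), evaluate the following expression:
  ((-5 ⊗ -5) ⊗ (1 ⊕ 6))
((-5 ⊗ -5) ⊗ (1 ⊕ 6)) = -9

Expand innermost to outermost. Recall ⊕ takes the minimum of its arguments and ⊗ takes their sum. Working out the expression ((-5 ⊗ -5) ⊗ (1 ⊕ 6)) gives -9.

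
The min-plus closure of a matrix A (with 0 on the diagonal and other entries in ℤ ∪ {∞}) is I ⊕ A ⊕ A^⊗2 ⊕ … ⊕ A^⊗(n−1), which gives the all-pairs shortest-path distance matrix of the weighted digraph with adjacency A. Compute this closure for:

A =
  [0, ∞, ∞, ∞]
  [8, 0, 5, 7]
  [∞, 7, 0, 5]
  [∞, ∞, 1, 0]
Closure =
  [0, ∞, ∞, ∞]
  [8, 0, 5, 7]
  [15, 7, 0, 5]
  [16, 8, 1, 0]

This is the Floyd-Warshall all-pairs shortest-path computation. For each intermediate vertex k = 0, 1, …, 3, update dist[i][j] ← min(dist[i][j], dist[i][k] + dist[k][j]). The final matrix gives, for each (i, j), the minimum total weight of any directed path from i to j (possibly empty when i = j).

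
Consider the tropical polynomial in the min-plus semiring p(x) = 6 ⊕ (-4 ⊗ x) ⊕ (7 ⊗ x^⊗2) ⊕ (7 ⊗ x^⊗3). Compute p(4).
p(4) = 0

A tropical monomial a ⊗ x^⊗i evaluates to a + i · x. Evaluating each term at x = 4:
  Term 0 contributes 6 + 0 · 4 = 6
  Term 1 contributes -4 + 1 · 4 = 0
  Term 2 contributes 7 + 2 · 4 = 15
  Term 3 contributes 7 + 3 · 4 = 19
p(4) = ⊕ of these = min[6, 0, 15, 19] = 0.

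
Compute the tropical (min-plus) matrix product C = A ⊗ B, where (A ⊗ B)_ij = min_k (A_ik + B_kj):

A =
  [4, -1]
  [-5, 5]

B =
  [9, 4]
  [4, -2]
A ⊗ B =
  [3, -3]
  [4, -1]

Apply the min-plus product entry-by-entry:
  C[0][0] = min over k of (A[0][0] + B[0][0] = 4 + 9 = 13, A[0][1] + B[1][0] = -1 + 4 = 3) = 3 (attained at k = 1)
  C[0][1] = min over k of (A[0][0] + B[0][1] = 4 + 4 = 8, A[0][1] + B[1][1] = -1 + -2 = -3) = -3 (attained at k = 1)
  C[1][0] = min over k of (A[1][0] + B[0][0] = -5 + 9 = 4, A[1][1] + B[1][0] = 5 + 4 = 9) = 4 (attained at k = 0)
  C[1][1] = min over k of (A[1][0] + B[0][1] = -5 + 4 = -1, A[1][1] + B[1][1] = 5 + -2 = 3) = -1 (attained at k = 0)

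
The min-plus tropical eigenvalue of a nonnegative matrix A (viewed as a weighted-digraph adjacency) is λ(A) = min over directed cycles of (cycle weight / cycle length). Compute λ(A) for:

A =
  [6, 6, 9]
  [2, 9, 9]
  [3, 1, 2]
λ(A) = 2

Enumerate directed cycles and compute their means (weight / length). Sample:
  cycle 0 → 0: weight = 6, length = 1, mean = 6/1 ≈ 6.000
  cycle 1 → 1: weight = 9, length = 1, mean = 9/1 ≈ 9.000
  cycle 2 → 2: weight = 2, length = 1, mean = 2/1 ≈ 2.000
  cycle 0 → 1 → 0: weight = 8, length = 2, mean = 8/2 ≈ 4.000
  cycle 0 → 2 → 0: weight = 12, length = 2, mean = 12/2 ≈ 6.000
  cycle 1 → 0 → 1: weight = 8, length = 2, mean = 8/2 ≈ 4.000
Minimum mean = 2.000, attained e.g. along the cycle 2 → 2 with weight 2 and length 1. So λ(A) = 2/1 = 2.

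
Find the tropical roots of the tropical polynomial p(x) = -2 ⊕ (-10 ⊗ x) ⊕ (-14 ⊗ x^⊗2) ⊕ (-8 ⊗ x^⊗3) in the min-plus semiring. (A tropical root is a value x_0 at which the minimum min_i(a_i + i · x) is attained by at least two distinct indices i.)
Roots: {-6, 4, 8}

Each tropical root is a break point of the lower envelope of the lines y = a_i + i · x (there are 4 lines, with slopes 0, 1, ..., 3). Only the lines that attain the minimum somewhere contribute to roots; other lines are dominated. Here the surviving (envelope) indices are i = 3, i = 2, i = 1, i = 0.
Intersections between consecutive envelope lines give the roots: for adjacent envelope indices i < j the intersection is x = (a_i − a_j) / (j − i). Reading off the sorted break points: {-6, 4, 8}.
Verification: at each break x_0, at least two indices attain the minimum of min_i(a_i + i · x_0).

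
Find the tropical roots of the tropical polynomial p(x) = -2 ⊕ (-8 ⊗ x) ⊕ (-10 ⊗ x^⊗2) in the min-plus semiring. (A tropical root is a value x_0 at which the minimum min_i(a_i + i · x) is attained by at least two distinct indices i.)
Roots: {2, 6}

Each tropical root is a break point of the lower envelope of the lines y = a_i + i · x (there are 3 lines, with slopes 0, 1, ..., 2). Only the lines that attain the minimum somewhere contribute to roots; other lines are dominated. Here the surviving (envelope) indices are i = 2, i = 1, i = 0.
Intersections between consecutive envelope lines give the roots: for adjacent envelope indices i < j the intersection is x = (a_i − a_j) / (j − i). Reading off the sorted break points: {2, 6}.
Verification: at each break x_0, at least two indices attain the minimum of min_i(a_i + i · x_0).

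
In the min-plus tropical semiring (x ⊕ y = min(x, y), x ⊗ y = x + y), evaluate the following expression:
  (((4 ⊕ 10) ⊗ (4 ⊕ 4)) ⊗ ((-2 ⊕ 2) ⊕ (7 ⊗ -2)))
(((4 ⊕ 10) ⊗ (4 ⊕ 4)) ⊗ ((-2 ⊕ 2) ⊕ (7 ⊗ -2))) = 6

Expand innermost to outermost. Recall ⊕ takes the minimum of its arguments and ⊗ takes their sum. Working out the expression (((4 ⊕ 10) ⊗ (4 ⊕ 4)) ⊗ ((-2 ⊕ 2) ⊕ (7 ⊗ -2))) gives 6.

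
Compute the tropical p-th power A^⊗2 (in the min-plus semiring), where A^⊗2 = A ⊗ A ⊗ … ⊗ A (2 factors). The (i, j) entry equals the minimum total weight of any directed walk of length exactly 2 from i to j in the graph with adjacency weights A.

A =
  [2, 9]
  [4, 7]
A^⊗2 =
  [4, 11]
  [6, 13]

Each entry (A^⊗2)_ij equals the minimum over all length-2 walks i = v_0 → v_1 → … → v_2 = j of Σ_t A[v_t][v_{t+1}]. For example, for (i, j) = (0, 1) we minimise over 2 possible intermediate vertex sequences; the minimum is 11, attained along the walk 0 → 0 → 1.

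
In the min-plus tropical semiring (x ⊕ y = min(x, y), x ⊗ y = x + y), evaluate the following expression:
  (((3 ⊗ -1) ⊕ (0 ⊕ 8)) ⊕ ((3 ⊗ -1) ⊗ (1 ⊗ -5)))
(((3 ⊗ -1) ⊕ (0 ⊕ 8)) ⊕ ((3 ⊗ -1) ⊗ (1 ⊗ -5))) = -2

Expand innermost to outermost. Recall ⊕ takes the minimum of its arguments and ⊗ takes their sum. Working out the expression (((3 ⊗ -1) ⊕ (0 ⊕ 8)) ⊕ ((3 ⊗ -1) ⊗ (1 ⊗ -5))) gives -2.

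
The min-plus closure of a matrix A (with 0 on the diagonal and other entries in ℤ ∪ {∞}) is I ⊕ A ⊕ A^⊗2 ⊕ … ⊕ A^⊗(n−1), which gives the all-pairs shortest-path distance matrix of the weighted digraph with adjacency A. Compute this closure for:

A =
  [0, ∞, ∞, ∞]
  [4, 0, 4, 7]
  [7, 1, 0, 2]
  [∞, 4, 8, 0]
Closure =
  [0, ∞, ∞, ∞]
  [4, 0, 4, 6]
  [5, 1, 0, 2]
  [8, 4, 8, 0]

This is the Floyd-Warshall all-pairs shortest-path computation. For each intermediate vertex k = 0, 1, …, 3, update dist[i][j] ← min(dist[i][j], dist[i][k] + dist[k][j]). The final matrix gives, for each (i, j), the minimum total weight of any directed path from i to j (possibly empty when i = j).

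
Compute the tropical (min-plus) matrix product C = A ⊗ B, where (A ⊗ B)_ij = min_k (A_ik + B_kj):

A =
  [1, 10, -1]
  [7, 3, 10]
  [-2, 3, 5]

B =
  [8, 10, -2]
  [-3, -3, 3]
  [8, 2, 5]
A ⊗ B =
  [7, 1, -1]
  [0, 0, 5]
  [0, 0, -4]

Apply the min-plus product entry-by-entry:
  C[0][0] = min over k of (A[0][0] + B[0][0] = 1 + 8 = 9, A[0][1] + B[1][0] = 10 + -3 = 7, A[0][2] + B[2][0] = -1 + 8 = 7) = 7 (attained at k = 1)
  C[0][1] = min over k of (A[0][0] + B[0][1] = 1 + 10 = 11, A[0][1] + B[1][1] = 10 + -3 = 7, A[0][2] + B[2][1] = -1 + 2 = 1) = 1 (attained at k = 2)
  C[0][2] = min over k of (A[0][0] + B[0][2] = 1 + -2 = -1, A[0][1] + B[1][2] = 10 + 3 = 13, A[0][2] + B[2][2] = -1 + 5 = 4) = -1 (attained at k = 0)
  C[1][0] = min over k of (A[1][0] + B[0][0] = 7 + 8 = 15, A[1][1] + B[1][0] = 3 + -3 = 0, A[1][2] + B[2][0] = 10 + 8 = 18) = 0 (attained at k = 1)
  C[1][1] = min over k of (A[1][0] + B[0][1] = 7 + 10 = 17, A[1][1] + B[1][1] = 3 + -3 = 0, A[1][2] + B[2][1] = 10 + 2 = 12) = 0 (attained at k = 1)
  C[1][2] = min over k of (A[1][0] + B[0][2] = 7 + -2 = 5, A[1][1] + B[1][2] = 3 + 3 = 6, A[1][2] + B[2][2] = 10 + 5 = 15) = 5 (attained at k = 0)
  C[2][0] = min over k of (A[2][0] + B[0][0] = -2 + 8 = 6, A[2][1] + B[1][0] = 3 + -3 = 0, A[2][2] + B[2][0] = 5 + 8 = 13) = 0 (attained at k = 1)
  C[2][1] = min over k of (A[2][0] + B[0][1] = -2 + 10 = 8, A[2][1] + B[1][1] = 3 + -3 = 0, A[2][2] + B[2][1] = 5 + 2 = 7) = 0 (attained at k = 1)
  C[2][2] = min over k of (A[2][0] + B[0][2] = -2 + -2 = -4, A[2][1] + B[1][2] = 3 + 3 = 6, A[2][2] + B[2][2] = 5 + 5 = 10) = -4 (attained at k = 0)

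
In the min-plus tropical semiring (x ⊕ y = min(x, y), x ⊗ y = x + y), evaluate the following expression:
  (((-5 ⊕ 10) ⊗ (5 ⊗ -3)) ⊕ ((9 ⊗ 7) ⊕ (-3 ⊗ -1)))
(((-5 ⊕ 10) ⊗ (5 ⊗ -3)) ⊕ ((9 ⊗ 7) ⊕ (-3 ⊗ -1))) = -4

Expand innermost to outermost. Recall ⊕ takes the minimum of its arguments and ⊗ takes their sum. Working out the expression (((-5 ⊕ 10) ⊗ (5 ⊗ -3)) ⊕ ((9 ⊗ 7) ⊕ (-3 ⊗ -1))) gives -4.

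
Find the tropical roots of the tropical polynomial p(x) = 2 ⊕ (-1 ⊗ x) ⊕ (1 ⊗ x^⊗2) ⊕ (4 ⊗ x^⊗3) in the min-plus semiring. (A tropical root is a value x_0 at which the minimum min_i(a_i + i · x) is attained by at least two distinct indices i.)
Roots: {-3, -2, 3}

Each tropical root is a break point of the lower envelope of the lines y = a_i + i · x (there are 4 lines, with slopes 0, 1, ..., 3). Only the lines that attain the minimum somewhere contribute to roots; other lines are dominated. Here the surviving (envelope) indices are i = 3, i = 2, i = 1, i = 0.
Intersections between consecutive envelope lines give the roots: for adjacent envelope indices i < j the intersection is x = (a_i − a_j) / (j − i). Reading off the sorted break points: {-3, -2, 3}.
Verification: at each break x_0, at least two indices attain the minimum of min_i(a_i + i · x_0).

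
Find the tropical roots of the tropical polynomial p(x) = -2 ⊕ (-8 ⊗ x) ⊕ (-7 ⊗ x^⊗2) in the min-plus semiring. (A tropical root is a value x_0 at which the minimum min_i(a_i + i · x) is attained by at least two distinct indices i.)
Roots: {-1, 6}

Each tropical root is a break point of the lower envelope of the lines y = a_i + i · x (there are 3 lines, with slopes 0, 1, ..., 2). Only the lines that attain the minimum somewhere contribute to roots; other lines are dominated. Here the surviving (envelope) indices are i = 2, i = 1, i = 0.
Intersections between consecutive envelope lines give the roots: for adjacent envelope indices i < j the intersection is x = (a_i − a_j) / (j − i). Reading off the sorted break points: {-1, 6}.
Verification: at each break x_0, at least two indices attain the minimum of min_i(a_i + i · x_0).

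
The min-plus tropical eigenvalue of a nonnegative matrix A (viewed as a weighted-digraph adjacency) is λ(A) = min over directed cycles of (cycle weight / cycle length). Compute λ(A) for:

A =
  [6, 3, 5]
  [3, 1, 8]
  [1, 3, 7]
λ(A) = 1

Enumerate directed cycles and compute their means (weight / length). Sample:
  cycle 0 → 0: weight = 6, length = 1, mean = 6/1 ≈ 6.000
  cycle 1 → 1: weight = 1, length = 1, mean = 1/1 ≈ 1.000
  cycle 2 → 2: weight = 7, length = 1, mean = 7/1 ≈ 7.000
  cycle 0 → 1 → 0: weight = 6, length = 2, mean = 6/2 ≈ 3.000
  cycle 0 → 2 → 0: weight = 6, length = 2, mean = 6/2 ≈ 3.000
  cycle 1 → 0 → 1: weight = 6, length = 2, mean = 6/2 ≈ 3.000
Minimum mean = 1.000, attained e.g. along the cycle 1 → 1 with weight 1 and length 1. So λ(A) = 1/1 = 1.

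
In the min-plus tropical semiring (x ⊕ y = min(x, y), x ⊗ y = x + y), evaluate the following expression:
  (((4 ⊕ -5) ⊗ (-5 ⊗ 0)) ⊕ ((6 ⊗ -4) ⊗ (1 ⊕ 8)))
(((4 ⊕ -5) ⊗ (-5 ⊗ 0)) ⊕ ((6 ⊗ -4) ⊗ (1 ⊕ 8))) = -10

Expand innermost to outermost. Recall ⊕ takes the minimum of its arguments and ⊗ takes their sum. Working out the expression (((4 ⊕ -5) ⊗ (-5 ⊗ 0)) ⊕ ((6 ⊗ -4) ⊗ (1 ⊕ 8))) gives -10.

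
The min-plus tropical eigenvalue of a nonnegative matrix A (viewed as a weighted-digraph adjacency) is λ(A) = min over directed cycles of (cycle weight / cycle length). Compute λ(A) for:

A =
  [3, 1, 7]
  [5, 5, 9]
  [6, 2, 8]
λ(A) = 3

Enumerate directed cycles and compute their means (weight / length). Sample:
  cycle 0 → 0: weight = 3, length = 1, mean = 3/1 ≈ 3.000
  cycle 1 → 1: weight = 5, length = 1, mean = 5/1 ≈ 5.000
  cycle 2 → 2: weight = 8, length = 1, mean = 8/1 ≈ 8.000
  cycle 0 → 1 → 0: weight = 6, length = 2, mean = 6/2 ≈ 3.000
  cycle 0 → 2 → 0: weight = 13, length = 2, mean = 13/2 ≈ 6.500
  cycle 1 → 0 → 1: weight = 6, length = 2, mean = 6/2 ≈ 3.000
Minimum mean = 3.000, attained e.g. along the cycle 0 → 0 with weight 3 and length 1. So λ(A) = 3/1 = 3.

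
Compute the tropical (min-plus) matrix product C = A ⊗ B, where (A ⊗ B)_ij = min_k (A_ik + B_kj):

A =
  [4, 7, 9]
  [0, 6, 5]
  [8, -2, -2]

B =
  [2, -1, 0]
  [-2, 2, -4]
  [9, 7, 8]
A ⊗ B =
  [5, 3, 3]
  [2, -1, 0]
  [-4, 0, -6]

Apply the min-plus product entry-by-entry:
  C[0][0] = min over k of (A[0][0] + B[0][0] = 4 + 2 = 6, A[0][1] + B[1][0] = 7 + -2 = 5, A[0][2] + B[2][0] = 9 + 9 = 18) = 5 (attained at k = 1)
  C[0][1] = min over k of (A[0][0] + B[0][1] = 4 + -1 = 3, A[0][1] + B[1][1] = 7 + 2 = 9, A[0][2] + B[2][1] = 9 + 7 = 16) = 3 (attained at k = 0)
  C[0][2] = min over k of (A[0][0] + B[0][2] = 4 + 0 = 4, A[0][1] + B[1][2] = 7 + -4 = 3, A[0][2] + B[2][2] = 9 + 8 = 17) = 3 (attained at k = 1)
  C[1][0] = min over k of (A[1][0] + B[0][0] = 0 + 2 = 2, A[1][1] + B[1][0] = 6 + -2 = 4, A[1][2] + B[2][0] = 5 + 9 = 14) = 2 (attained at k = 0)
  C[1][1] = min over k of (A[1][0] + B[0][1] = 0 + -1 = -1, A[1][1] + B[1][1] = 6 + 2 = 8, A[1][2] + B[2][1] = 5 + 7 = 12) = -1 (attained at k = 0)
  C[1][2] = min over k of (A[1][0] + B[0][2] = 0 + 0 = 0, A[1][1] + B[1][2] = 6 + -4 = 2, A[1][2] + B[2][2] = 5 + 8 = 13) = 0 (attained at k = 0)
  C[2][0] = min over k of (A[2][0] + B[0][0] = 8 + 2 = 10, A[2][1] + B[1][0] = -2 + -2 = -4, A[2][2] + B[2][0] = -2 + 9 = 7) = -4 (attained at k = 1)
  C[2][1] = min over k of (A[2][0] + B[0][1] = 8 + -1 = 7, A[2][1] + B[1][1] = -2 + 2 = 0, A[2][2] + B[2][1] = -2 + 7 = 5) = 0 (attained at k = 1)
  C[2][2] = min over k of (A[2][0] + B[0][2] = 8 + 0 = 8, A[2][1] + B[1][2] = -2 + -4 = -6, A[2][2] + B[2][2] = -2 + 8 = 6) = -6 (attained at k = 1)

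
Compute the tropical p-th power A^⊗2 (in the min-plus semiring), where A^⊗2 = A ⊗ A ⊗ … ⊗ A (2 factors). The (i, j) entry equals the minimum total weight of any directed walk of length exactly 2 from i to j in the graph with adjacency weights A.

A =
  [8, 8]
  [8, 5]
A^⊗2 =
  [16, 13]
  [13, 10]

Each entry (A^⊗2)_ij equals the minimum over all length-2 walks i = v_0 → v_1 → … → v_2 = j of Σ_t A[v_t][v_{t+1}]. For example, for (i, j) = (0, 1) we minimise over 2 possible intermediate vertex sequences; the minimum is 13, attained along the walk 0 → 1 → 1.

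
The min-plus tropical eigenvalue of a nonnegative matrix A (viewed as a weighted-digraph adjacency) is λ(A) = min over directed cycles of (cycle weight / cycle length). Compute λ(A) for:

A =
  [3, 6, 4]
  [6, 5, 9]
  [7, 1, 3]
λ(A) = 3

Enumerate directed cycles and compute their means (weight / length). Sample:
  cycle 0 → 0: weight = 3, length = 1, mean = 3/1 ≈ 3.000
  cycle 1 → 1: weight = 5, length = 1, mean = 5/1 ≈ 5.000
  cycle 2 → 2: weight = 3, length = 1, mean = 3/1 ≈ 3.000
  cycle 0 → 1 → 0: weight = 12, length = 2, mean = 12/2 ≈ 6.000
  cycle 0 → 2 → 0: weight = 11, length = 2, mean = 11/2 ≈ 5.500
  cycle 1 → 0 → 1: weight = 12, length = 2, mean = 12/2 ≈ 6.000
Minimum mean = 3.000, attained e.g. along the cycle 0 → 0 with weight 3 and length 1. So λ(A) = 3/1 = 3.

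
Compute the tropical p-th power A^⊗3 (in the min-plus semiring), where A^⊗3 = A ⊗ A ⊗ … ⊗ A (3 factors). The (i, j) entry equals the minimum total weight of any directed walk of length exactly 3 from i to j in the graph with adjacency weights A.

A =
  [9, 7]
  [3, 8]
A^⊗3 =
  [18, 17]
  [13, 18]

Each entry (A^⊗3)_ij equals the minimum over all length-3 walks i = v_0 → v_1 → … → v_3 = j of Σ_t A[v_t][v_{t+1}]. For example, for (i, j) = (0, 1) we minimise over 4 possible intermediate vertex sequences; the minimum is 17, attained along the walk 0 → 1 → 0 → 1.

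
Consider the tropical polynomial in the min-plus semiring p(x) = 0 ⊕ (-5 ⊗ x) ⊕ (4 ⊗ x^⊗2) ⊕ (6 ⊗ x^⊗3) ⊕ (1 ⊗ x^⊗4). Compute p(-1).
p(-1) = -6

A tropical monomial a ⊗ x^⊗i evaluates to a + i · x. Evaluating each term at x = -1:
  Term 0 contributes 0 + 0 · -1 = 0
  Term 1 contributes -5 + 1 · -1 = -6
  Term 2 contributes 4 + 2 · -1 = 2
  Term 3 contributes 6 + 3 · -1 = 3
  Term 4 contributes 1 + 4 · -1 = -3
p(-1) = ⊕ of these = min[0, -6, 2, 3, -3] = -6.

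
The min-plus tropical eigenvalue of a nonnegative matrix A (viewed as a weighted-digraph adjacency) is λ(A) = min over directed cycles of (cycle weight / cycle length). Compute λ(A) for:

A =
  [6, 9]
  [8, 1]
λ(A) = 1

Enumerate directed cycles and compute their means (weight / length). Sample:
  cycle 0 → 0: weight = 6, length = 1, mean = 6/1 ≈ 6.000
  cycle 1 → 1: weight = 1, length = 1, mean = 1/1 ≈ 1.000
  cycle 0 → 1 → 0: weight = 17, length = 2, mean = 17/2 ≈ 8.500
  cycle 1 → 0 → 1: weight = 17, length = 2, mean = 17/2 ≈ 8.500
Minimum mean = 1.000, attained e.g. along the cycle 1 → 1 with weight 1 and length 1. So λ(A) = 1/1 = 1.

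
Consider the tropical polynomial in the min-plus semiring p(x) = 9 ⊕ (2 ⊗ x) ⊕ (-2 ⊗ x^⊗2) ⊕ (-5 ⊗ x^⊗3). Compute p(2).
p(2) = 1

A tropical monomial a ⊗ x^⊗i evaluates to a + i · x. Evaluating each term at x = 2:
  Term 0 contributes 9 + 0 · 2 = 9
  Term 1 contributes 2 + 1 · 2 = 4
  Term 2 contributes -2 + 2 · 2 = 2
  Term 3 contributes -5 + 3 · 2 = 1
p(2) = ⊕ of these = min[9, 4, 2, 1] = 1.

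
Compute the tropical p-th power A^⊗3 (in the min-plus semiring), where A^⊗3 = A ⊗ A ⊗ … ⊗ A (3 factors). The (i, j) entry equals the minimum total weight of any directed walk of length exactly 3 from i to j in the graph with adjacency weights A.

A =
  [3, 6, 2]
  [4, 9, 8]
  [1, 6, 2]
A^⊗3 =
  [5, 9, 5]
  [7, 12, 8]
  [4, 9, 5]

Each entry (A^⊗3)_ij equals the minimum over all length-3 walks i = v_0 → v_1 → … → v_3 = j of Σ_t A[v_t][v_{t+1}]. For example, for (i, j) = (0, 2) we minimise over 9 possible intermediate vertex sequences; the minimum is 5, attained along the walk 0 → 2 → 0 → 2.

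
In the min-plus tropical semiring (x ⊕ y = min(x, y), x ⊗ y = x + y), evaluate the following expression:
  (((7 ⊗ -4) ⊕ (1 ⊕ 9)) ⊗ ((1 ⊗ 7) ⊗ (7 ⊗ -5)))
(((7 ⊗ -4) ⊕ (1 ⊕ 9)) ⊗ ((1 ⊗ 7) ⊗ (7 ⊗ -5))) = 11

Expand innermost to outermost. Recall ⊕ takes the minimum of its arguments and ⊗ takes their sum. Working out the expression (((7 ⊗ -4) ⊕ (1 ⊕ 9)) ⊗ ((1 ⊗ 7) ⊗ (7 ⊗ -5))) gives 11.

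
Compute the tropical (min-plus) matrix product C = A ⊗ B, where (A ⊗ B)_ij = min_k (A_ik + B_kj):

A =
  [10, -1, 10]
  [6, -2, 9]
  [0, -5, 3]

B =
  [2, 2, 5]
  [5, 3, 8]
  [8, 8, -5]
A ⊗ B =
  [4, 2, 5]
  [3, 1, 4]
  [0, -2, -2]

Apply the min-plus product entry-by-entry:
  C[0][0] = min over k of (A[0][0] + B[0][0] = 10 + 2 = 12, A[0][1] + B[1][0] = -1 + 5 = 4, A[0][2] + B[2][0] = 10 + 8 = 18) = 4 (attained at k = 1)
  C[0][1] = min over k of (A[0][0] + B[0][1] = 10 + 2 = 12, A[0][1] + B[1][1] = -1 + 3 = 2, A[0][2] + B[2][1] = 10 + 8 = 18) = 2 (attained at k = 1)
  C[0][2] = min over k of (A[0][0] + B[0][2] = 10 + 5 = 15, A[0][1] + B[1][2] = -1 + 8 = 7, A[0][2] + B[2][2] = 10 + -5 = 5) = 5 (attained at k = 2)
  C[1][0] = min over k of (A[1][0] + B[0][0] = 6 + 2 = 8, A[1][1] + B[1][0] = -2 + 5 = 3, A[1][2] + B[2][0] = 9 + 8 = 17) = 3 (attained at k = 1)
  C[1][1] = min over k of (A[1][0] + B[0][1] = 6 + 2 = 8, A[1][1] + B[1][1] = -2 + 3 = 1, A[1][2] + B[2][1] = 9 + 8 = 17) = 1 (attained at k = 1)
  C[1][2] = min over k of (A[1][0] + B[0][2] = 6 + 5 = 11, A[1][1] + B[1][2] = -2 + 8 = 6, A[1][2] + B[2][2] = 9 + -5 = 4) = 4 (attained at k = 2)
  C[2][0] = min over k of (A[2][0] + B[0][0] = 0 + 2 = 2, A[2][1] + B[1][0] = -5 + 5 = 0, A[2][2] + B[2][0] = 3 + 8 = 11) = 0 (attained at k = 1)
  C[2][1] = min over k of (A[2][0] + B[0][1] = 0 + 2 = 2, A[2][1] + B[1][1] = -5 + 3 = -2, A[2][2] + B[2][1] = 3 + 8 = 11) = -2 (attained at k = 1)
  C[2][2] = min over k of (A[2][0] + B[0][2] = 0 + 5 = 5, A[2][1] + B[1][2] = -5 + 8 = 3, A[2][2] + B[2][2] = 3 + -5 = -2) = -2 (attained at k = 2)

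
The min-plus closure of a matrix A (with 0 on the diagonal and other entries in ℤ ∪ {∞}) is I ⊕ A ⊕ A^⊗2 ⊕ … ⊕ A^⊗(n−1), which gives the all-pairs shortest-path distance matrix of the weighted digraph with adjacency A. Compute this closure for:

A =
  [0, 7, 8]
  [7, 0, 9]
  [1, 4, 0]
Closure =
  [0, 7, 8]
  [7, 0, 9]
  [1, 4, 0]

This is the Floyd-Warshall all-pairs shortest-path computation. For each intermediate vertex k = 0, 1, …, 2, update dist[i][j] ← min(dist[i][j], dist[i][k] + dist[k][j]). The final matrix gives, for each (i, j), the minimum total weight of any directed path from i to j (possibly empty when i = j).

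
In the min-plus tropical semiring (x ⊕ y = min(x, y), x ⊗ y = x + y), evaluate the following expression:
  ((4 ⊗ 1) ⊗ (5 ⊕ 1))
((4 ⊗ 1) ⊗ (5 ⊕ 1)) = 6

Expand innermost to outermost. Recall ⊕ takes the minimum of its arguments and ⊗ takes their sum. Working out the expression ((4 ⊗ 1) ⊗ (5 ⊕ 1)) gives 6.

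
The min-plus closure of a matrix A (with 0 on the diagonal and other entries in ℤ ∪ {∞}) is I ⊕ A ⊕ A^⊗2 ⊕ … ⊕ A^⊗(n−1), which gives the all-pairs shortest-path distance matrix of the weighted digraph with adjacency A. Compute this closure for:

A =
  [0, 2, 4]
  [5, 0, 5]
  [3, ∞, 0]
Closure =
  [0, 2, 4]
  [5, 0, 5]
  [3, 5, 0]

This is the Floyd-Warshall all-pairs shortest-path computation. For each intermediate vertex k = 0, 1, …, 2, update dist[i][j] ← min(dist[i][j], dist[i][k] + dist[k][j]). The final matrix gives, for each (i, j), the minimum total weight of any directed path from i to j (possibly empty when i = j).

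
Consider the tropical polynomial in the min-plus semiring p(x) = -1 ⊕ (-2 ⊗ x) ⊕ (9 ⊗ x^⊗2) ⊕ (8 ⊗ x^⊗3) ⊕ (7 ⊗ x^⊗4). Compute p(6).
p(6) = -1

A tropical monomial a ⊗ x^⊗i evaluates to a + i · x. Evaluating each term at x = 6:
  Term 0 contributes -1 + 0 · 6 = -1
  Term 1 contributes -2 + 1 · 6 = 4
  Term 2 contributes 9 + 2 · 6 = 21
  Term 3 contributes 8 + 3 · 6 = 26
  Term 4 contributes 7 + 4 · 6 = 31
p(6) = ⊕ of these = min[-1, 4, 21, 26, 31] = -1.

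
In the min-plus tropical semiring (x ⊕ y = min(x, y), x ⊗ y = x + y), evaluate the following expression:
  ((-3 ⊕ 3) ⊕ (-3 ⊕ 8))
((-3 ⊕ 3) ⊕ (-3 ⊕ 8)) = -3

Expand innermost to outermost. Recall ⊕ takes the minimum of its arguments and ⊗ takes their sum. Working out the expression ((-3 ⊕ 3) ⊕ (-3 ⊕ 8)) gives -3.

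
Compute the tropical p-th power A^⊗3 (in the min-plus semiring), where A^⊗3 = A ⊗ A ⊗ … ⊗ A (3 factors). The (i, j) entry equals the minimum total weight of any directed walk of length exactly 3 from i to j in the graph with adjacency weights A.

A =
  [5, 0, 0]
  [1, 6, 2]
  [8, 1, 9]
A^⊗3 =
  [2, 1, 1]
  [2, 2, 3]
  [7, 2, 2]

Each entry (A^⊗3)_ij equals the minimum over all length-3 walks i = v_0 → v_1 → … → v_3 = j of Σ_t A[v_t][v_{t+1}]. For example, for (i, j) = (0, 2) we minimise over 9 possible intermediate vertex sequences; the minimum is 1, attained along the walk 0 → 1 → 0 → 2.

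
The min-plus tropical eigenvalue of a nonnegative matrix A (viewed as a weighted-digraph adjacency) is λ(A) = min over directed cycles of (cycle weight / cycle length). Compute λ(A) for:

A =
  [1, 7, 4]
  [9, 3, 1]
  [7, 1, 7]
λ(A) = 1

Enumerate directed cycles and compute their means (weight / length). Sample:
  cycle 0 → 0: weight = 1, length = 1, mean = 1/1 ≈ 1.000
  cycle 1 → 1: weight = 3, length = 1, mean = 3/1 ≈ 3.000
  cycle 2 → 2: weight = 7, length = 1, mean = 7/1 ≈ 7.000
  cycle 0 → 1 → 0: weight = 16, length = 2, mean = 16/2 ≈ 8.000
  cycle 0 → 2 → 0: weight = 11, length = 2, mean = 11/2 ≈ 5.500
  cycle 1 → 0 → 1: weight = 16, length = 2, mean = 16/2 ≈ 8.000
Minimum mean = 1.000, attained e.g. along the cycle 0 → 0 with weight 1 and length 1. So λ(A) = 1/1 = 1.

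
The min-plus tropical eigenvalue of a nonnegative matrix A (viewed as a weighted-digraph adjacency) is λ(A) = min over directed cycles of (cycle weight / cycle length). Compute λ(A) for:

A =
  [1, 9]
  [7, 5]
λ(A) = 1

Enumerate directed cycles and compute their means (weight / length). Sample:
  cycle 0 → 0: weight = 1, length = 1, mean = 1/1 ≈ 1.000
  cycle 1 → 1: weight = 5, length = 1, mean = 5/1 ≈ 5.000
  cycle 0 → 1 → 0: weight = 16, length = 2, mean = 16/2 ≈ 8.000
  cycle 1 → 0 → 1: weight = 16, length = 2, mean = 16/2 ≈ 8.000
Minimum mean = 1.000, attained e.g. along the cycle 0 → 0 with weight 1 and length 1. So λ(A) = 1/1 = 1.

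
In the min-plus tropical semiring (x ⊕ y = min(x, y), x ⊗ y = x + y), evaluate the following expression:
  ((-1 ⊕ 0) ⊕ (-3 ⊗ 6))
((-1 ⊕ 0) ⊕ (-3 ⊗ 6)) = -1

Expand innermost to outermost. Recall ⊕ takes the minimum of its arguments and ⊗ takes their sum. Working out the expression ((-1 ⊕ 0) ⊕ (-3 ⊗ 6)) gives -1.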